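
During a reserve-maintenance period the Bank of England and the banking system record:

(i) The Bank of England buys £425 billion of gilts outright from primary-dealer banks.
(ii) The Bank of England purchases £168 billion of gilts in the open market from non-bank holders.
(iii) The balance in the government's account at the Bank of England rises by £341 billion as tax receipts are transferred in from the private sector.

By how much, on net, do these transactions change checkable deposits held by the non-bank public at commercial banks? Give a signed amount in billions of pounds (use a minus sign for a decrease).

-£173 billion

OMO purchase (from banks) £425 billion: the counterparty is a bank, so public deposits are unchanged → 0.
Asset purchase (from non-banks) £168 billion: non-bank counterparties' bank balances rise → +£168B.
Government account inflow £341 billion: non-bank counterparties' bank balances fall → −£341B.
Net: 0 + 168 − 341 = -£173 billion.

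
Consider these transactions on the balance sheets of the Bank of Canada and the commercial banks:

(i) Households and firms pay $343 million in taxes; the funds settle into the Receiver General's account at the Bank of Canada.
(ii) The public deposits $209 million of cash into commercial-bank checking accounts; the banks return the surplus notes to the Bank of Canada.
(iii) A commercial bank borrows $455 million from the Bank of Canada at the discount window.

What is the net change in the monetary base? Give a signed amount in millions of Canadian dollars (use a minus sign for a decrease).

Government account inflow $343 million: reserves shift to a non-base liability → −$343M.
Currency deposit $209 million: just a shift between currency and reserves — both are base money → 0.
Discount-window loan $455 million: Bank of Canada balance sheet expands → +$455M.
Net: −343 + 0 + 455 = +$112 million.

+$112 million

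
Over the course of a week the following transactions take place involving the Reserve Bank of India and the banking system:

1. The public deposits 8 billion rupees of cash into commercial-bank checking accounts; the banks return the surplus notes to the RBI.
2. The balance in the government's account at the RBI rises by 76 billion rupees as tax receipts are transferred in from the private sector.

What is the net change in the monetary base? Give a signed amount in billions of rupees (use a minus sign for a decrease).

-76 billion

RBI balance sheet:
  Assets:      no change
  Liabilities: Bank reserves −68B, Currency in circulation −8B, Government deposits +76B
Monetary base = currency + reserves: −8B + (−68B) = -76 billion.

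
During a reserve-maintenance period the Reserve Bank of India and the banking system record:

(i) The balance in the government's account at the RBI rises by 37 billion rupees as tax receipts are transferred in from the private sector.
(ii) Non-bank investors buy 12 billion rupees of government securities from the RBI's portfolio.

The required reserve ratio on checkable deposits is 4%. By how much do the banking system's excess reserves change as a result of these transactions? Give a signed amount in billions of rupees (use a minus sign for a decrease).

Government account inflow 37 billion rupees: reserves −37B, deposits −37B.
Asset sale (to non-banks) 12 billion rupees: reserves −12B, deposits −12B.
Totals: Δreserves = −49B, Δdeposits = −49B.
Δrequired reserves = 4% × −49B = −1.96B.
Δexcess reserves = Δreserves − Δrequired = −49B − (−1.96B) = -47.04 billion.

-47.04 billion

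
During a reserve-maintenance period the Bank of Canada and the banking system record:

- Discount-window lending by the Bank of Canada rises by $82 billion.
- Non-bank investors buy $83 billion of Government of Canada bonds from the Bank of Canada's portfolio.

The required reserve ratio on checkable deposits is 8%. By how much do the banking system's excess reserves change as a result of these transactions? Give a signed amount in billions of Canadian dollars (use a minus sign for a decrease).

Discount-window loan $82 billion: reserves +$82B, deposits 0.
Asset sale (to non-banks) $83 billion: reserves −$83B, deposits −$83B.
Totals: Δreserves = −$1B, Δdeposits = −$83B.
Δrequired reserves = 8% × −$83B = −$6.64B.
Δexcess reserves = Δreserves − Δrequired = −$1B − (−$6.64B) = +$5.64 billion.

+$5.64 billion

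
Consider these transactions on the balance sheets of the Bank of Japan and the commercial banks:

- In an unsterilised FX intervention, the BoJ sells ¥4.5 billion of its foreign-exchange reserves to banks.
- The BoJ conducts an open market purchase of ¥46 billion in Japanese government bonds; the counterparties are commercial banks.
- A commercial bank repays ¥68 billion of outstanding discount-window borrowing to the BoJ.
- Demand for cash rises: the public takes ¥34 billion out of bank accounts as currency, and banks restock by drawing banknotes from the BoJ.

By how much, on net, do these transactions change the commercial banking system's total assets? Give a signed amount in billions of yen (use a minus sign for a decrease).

BoJ balance sheet:
  Assets:      Securities +¥46B, Loans to banks −¥68B, Foreign assets −¥4.5B
  Liabilities: Bank reserves −¥60.5B, Currency in circulation +¥34B
Commercial banking system:
  Assets:      Reserves at CB −¥60.5B, Securities −¥46B, Foreign assets +¥4.5B
  Liabilities: Checkable deposits −¥34B, Borrowings from CB −¥68B
Change in total bank assets = -¥102 billion.

-¥102 billion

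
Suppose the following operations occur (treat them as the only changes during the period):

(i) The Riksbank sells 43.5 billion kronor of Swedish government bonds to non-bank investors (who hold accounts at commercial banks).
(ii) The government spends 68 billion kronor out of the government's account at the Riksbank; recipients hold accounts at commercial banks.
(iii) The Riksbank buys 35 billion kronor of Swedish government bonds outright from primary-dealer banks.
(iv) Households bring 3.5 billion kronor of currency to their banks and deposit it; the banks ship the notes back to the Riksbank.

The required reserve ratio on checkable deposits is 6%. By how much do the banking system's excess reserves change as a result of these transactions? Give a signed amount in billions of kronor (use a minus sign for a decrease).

+61.32 billion

Asset sale (to non-banks) 43.5 billion kronor: reserves −43.5B, deposits −43.5B.
Government spending 68 billion kronor: reserves +68B, deposits +68B.
OMO purchase (from banks) 35 billion kronor: reserves +35B, deposits 0.
Currency deposit 3.5 billion kronor: reserves +3.5B, deposits +3.5B.
Totals: Δreserves = +63B, Δdeposits = +28B.
Δrequired reserves = 6% × +28B = +1.68B.
Δexcess reserves = Δreserves − Δrequired = +63B − (+1.68B) = +61.32 billion.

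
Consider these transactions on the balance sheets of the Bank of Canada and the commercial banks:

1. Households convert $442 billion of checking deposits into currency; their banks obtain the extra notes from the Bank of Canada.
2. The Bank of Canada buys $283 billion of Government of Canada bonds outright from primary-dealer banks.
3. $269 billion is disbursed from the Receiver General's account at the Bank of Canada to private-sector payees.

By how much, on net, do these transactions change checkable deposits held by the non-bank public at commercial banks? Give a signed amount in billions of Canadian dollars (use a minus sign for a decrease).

Bank of Canada balance sheet:
  Assets:      Securities +$283B
  Liabilities: Bank reserves +$110B, Currency in circulation +$442B, Government deposits −$269B
Commercial banking system:
  Assets:      Reserves at CB +$110B, Securities −$283B
  Liabilities: Checkable deposits −$173B
So the change in checkable deposits held by the non-bank public at commercial banks is -$173 billion.

-$173 billion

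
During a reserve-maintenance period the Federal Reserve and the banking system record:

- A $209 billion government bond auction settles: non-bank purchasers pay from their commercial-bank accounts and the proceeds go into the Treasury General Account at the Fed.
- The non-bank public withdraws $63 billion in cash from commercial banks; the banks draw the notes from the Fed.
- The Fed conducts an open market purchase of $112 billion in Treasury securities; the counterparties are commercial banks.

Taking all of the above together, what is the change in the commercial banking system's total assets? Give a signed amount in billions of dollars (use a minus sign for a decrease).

-$272 billion

Fed balance sheet:
  Assets:      Securities +$112B
  Liabilities: Bank reserves −$160B, Currency in circulation +$63B, Government deposits +$209B
Commercial banking system:
  Assets:      Reserves at CB −$160B, Securities −$112B
  Liabilities: Checkable deposits −$272B
Change in total bank assets = -$272 billion.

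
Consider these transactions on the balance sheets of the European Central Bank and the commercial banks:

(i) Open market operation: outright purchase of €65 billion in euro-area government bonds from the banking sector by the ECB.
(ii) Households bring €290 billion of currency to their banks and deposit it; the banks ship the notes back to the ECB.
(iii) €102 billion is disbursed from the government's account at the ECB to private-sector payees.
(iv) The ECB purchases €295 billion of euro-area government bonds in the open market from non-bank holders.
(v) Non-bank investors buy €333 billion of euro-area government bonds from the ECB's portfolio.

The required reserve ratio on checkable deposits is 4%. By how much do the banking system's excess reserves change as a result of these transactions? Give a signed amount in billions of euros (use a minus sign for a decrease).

OMO purchase (from banks) €65 billion: reserves +€65B, deposits 0.
Currency deposit €290 billion: reserves +€290B, deposits +€290B.
Government spending €102 billion: reserves +€102B, deposits +€102B.
Asset purchase (from non-banks) €295 billion: reserves +€295B, deposits +€295B.
Asset sale (to non-banks) €333 billion: reserves −€333B, deposits −€333B.
Totals: Δreserves = +€419B, Δdeposits = +€354B.
Δrequired reserves = 4% × +€354B = +€14.16B.
Δexcess reserves = Δreserves − Δrequired = +€419B − (+€14.16B) = +€404.84 billion.

+€404.84 billion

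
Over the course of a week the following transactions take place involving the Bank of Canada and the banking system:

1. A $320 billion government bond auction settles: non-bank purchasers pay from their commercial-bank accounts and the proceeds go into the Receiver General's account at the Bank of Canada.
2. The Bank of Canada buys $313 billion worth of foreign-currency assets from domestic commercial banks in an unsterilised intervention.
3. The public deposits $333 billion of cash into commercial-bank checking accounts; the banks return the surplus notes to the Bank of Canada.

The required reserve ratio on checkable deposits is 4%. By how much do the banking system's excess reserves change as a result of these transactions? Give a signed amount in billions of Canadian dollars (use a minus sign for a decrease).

+$325.48 billion

Government account inflow $320 billion: reserves −$320B, deposits −$320B.
FX purchase $313 billion: reserves +$313B, deposits 0.
Currency deposit $333 billion: reserves +$333B, deposits +$333B.
Totals: Δreserves = +$326B, Δdeposits = +$13B.
Δrequired reserves = 4% × +$13B = +$0.52B.
Δexcess reserves = Δreserves − Δrequired = +$326B − (+$0.52B) = +$325.48 billion.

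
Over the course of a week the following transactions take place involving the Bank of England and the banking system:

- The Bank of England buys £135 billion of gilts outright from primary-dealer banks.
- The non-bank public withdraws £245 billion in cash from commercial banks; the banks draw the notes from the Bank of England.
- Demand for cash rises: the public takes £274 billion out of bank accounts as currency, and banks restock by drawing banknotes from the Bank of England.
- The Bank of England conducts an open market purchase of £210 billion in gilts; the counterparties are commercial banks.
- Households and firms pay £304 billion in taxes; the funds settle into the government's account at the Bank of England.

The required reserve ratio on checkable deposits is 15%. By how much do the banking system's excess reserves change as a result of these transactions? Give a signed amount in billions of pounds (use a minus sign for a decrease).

OMO purchase (from banks) £135 billion: reserves +£135B, deposits 0.
Currency withdrawal £245 billion: reserves −£245B, deposits −£245B.
Currency withdrawal £274 billion: reserves −£274B, deposits −£274B.
OMO purchase (from banks) £210 billion: reserves +£210B, deposits 0.
Government account inflow £304 billion: reserves −£304B, deposits −£304B.
Totals: Δreserves = −£478B, Δdeposits = −£823B.
Δrequired reserves = 15% × −£823B = −£123.45B.
Δexcess reserves = Δreserves − Δrequired = −£478B − (−£123.45B) = -£354.55 billion.

-£354.55 billion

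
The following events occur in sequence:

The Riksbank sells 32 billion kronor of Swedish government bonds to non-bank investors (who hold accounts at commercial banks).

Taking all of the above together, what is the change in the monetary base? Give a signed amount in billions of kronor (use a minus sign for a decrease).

Asset sale (to non-banks) 32 billion kronor: Riksbank balance sheet contracts → −32B.

-32 billion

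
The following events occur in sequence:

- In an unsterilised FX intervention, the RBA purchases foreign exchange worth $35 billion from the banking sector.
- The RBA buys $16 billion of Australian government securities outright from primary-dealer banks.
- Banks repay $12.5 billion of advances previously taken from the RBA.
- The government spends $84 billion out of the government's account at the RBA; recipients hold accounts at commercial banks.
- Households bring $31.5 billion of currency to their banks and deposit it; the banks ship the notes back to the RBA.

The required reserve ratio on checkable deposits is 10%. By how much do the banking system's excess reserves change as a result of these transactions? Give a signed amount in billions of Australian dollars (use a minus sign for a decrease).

+$142.45 billion

FX purchase $35 billion: reserves +$35B, deposits 0.
OMO purchase (from banks) $16 billion: reserves +$16B, deposits 0.
Discount-window repayment $12.5 billion: reserves −$12.5B, deposits 0.
Government spending $84 billion: reserves +$84B, deposits +$84B.
Currency deposit $31.5 billion: reserves +$31.5B, deposits +$31.5B.
Totals: Δreserves = +$154B, Δdeposits = +$115.5B.
Δrequired reserves = 10% × +$115.5B = +$11.55B.
Δexcess reserves = Δreserves − Δrequired = +$154B − (+$11.55B) = +$142.45 billion.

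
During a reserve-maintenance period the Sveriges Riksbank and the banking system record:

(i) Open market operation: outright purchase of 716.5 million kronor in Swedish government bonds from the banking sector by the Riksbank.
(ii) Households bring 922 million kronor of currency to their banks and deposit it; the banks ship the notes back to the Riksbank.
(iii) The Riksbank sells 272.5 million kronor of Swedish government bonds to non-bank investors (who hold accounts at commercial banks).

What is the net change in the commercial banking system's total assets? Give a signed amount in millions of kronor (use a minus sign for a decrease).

Riksbank balance sheet:
  Assets:      Securities +444M
  Liabilities: Bank reserves +1366M, Currency in circulation −922M
Commercial banking system:
  Assets:      Reserves at CB +1366M, Securities −716.5M
  Liabilities: Checkable deposits +649.5M
Change in total bank assets = +649.5 million.

+649.5 million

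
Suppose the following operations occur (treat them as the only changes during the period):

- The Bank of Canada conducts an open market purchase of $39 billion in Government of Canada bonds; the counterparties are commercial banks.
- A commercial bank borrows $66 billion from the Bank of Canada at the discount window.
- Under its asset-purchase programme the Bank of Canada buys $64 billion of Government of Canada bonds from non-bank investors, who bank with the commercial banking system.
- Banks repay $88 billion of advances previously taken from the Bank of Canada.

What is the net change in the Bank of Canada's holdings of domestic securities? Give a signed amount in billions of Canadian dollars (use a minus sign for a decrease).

Bank of Canada balance sheet:
  Assets:      Securities +$103B, Loans to banks −$22B
  Liabilities: Bank reserves +$81B
Commercial banking system:
  Assets:      Reserves at CB +$81B, Securities −$39B
  Liabilities: Checkable deposits +$64B, Borrowings from CB −$22B
So the change in the Bank of Canada's holdings of domestic securities is +$103 billion.

+$103 billion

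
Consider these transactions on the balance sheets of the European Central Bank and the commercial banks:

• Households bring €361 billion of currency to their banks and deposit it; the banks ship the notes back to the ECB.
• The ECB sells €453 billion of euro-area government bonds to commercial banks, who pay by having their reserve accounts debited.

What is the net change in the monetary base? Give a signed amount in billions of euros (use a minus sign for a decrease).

Currency deposit €361 billion: just a shift between currency and reserves — both are base money → 0.
OMO sale (to banks) €453 billion: ECB balance sheet contracts → −€453B.
Net: 0 − 453 = -€453 billion.

-€453 billion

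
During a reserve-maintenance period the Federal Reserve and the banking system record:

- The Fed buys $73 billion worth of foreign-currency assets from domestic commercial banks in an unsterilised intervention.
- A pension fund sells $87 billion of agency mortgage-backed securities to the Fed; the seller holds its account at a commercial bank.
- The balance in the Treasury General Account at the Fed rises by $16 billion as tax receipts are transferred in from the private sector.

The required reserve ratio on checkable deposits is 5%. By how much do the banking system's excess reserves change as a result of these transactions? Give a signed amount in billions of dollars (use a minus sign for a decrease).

FX purchase $73 billion: reserves +$73B, deposits 0.
Asset purchase (from non-banks) $87 billion: reserves +$87B, deposits +$87B.
Government account inflow $16 billion: reserves −$16B, deposits −$16B.
Totals: Δreserves = +$144B, Δdeposits = +$71B.
Δrequired reserves = 5% × +$71B = +$3.55B.
Δexcess reserves = Δreserves − Δrequired = +$144B − (+$3.55B) = +$140.45 billion.

+$140.45 billion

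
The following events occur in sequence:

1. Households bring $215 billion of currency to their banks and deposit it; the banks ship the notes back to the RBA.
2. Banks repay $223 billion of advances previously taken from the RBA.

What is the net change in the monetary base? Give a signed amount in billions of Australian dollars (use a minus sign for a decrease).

Currency deposit $215 billion: just a shift between currency and reserves — both are base money → 0.
Discount-window repayment $223 billion: RBA balance sheet contracts → −$223B.
Net: 0 − 223 = -$223 billion.

-$223 billion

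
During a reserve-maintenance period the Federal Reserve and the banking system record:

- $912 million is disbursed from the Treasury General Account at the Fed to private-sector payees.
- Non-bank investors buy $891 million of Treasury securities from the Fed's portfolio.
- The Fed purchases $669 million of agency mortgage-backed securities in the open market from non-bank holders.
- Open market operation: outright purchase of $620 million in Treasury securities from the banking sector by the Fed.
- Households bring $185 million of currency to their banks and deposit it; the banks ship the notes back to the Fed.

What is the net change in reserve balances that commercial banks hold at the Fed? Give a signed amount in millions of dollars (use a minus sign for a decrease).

Government spending $912 million: government payments flow into bank reserve accounts → +$912M.
Asset sale (to non-banks) $891 million: the non-bank buyers' banks settle from reserves → −$891M.
Asset purchase (from non-banks) $669 million: the Fed pays by crediting reserve accounts → +$669M.
OMO purchase (from banks) $620 million: the Fed pays by crediting reserve accounts → +$620M.
Currency deposit $185 million: returned notes are swapped for reserve credit → +$185M.
Net: 912 − 891 + 669 + 620 + 185 = +$1495 million.

+$1495 million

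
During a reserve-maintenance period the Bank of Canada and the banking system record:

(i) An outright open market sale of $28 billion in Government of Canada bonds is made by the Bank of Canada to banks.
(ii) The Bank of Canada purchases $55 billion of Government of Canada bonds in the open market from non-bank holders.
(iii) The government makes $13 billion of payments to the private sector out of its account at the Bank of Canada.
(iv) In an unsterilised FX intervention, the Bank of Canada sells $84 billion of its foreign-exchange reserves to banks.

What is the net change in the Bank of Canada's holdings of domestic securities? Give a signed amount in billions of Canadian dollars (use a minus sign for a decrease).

OMO sale (to banks) $28 billion: securities removed from the Bank of Canada's portfolio → −$28B.
Asset purchase (from non-banks) $55 billion: securities added to the Bank of Canada's portfolio → +$55B.
Government spending $13 billion: the Bank of Canada's securities portfolio is untouched → 0.
FX sale $84 billion: the Bank of Canada's securities portfolio is untouched → 0.
Net: −28 + 55 + 0 + 0 = +$27 billion.

+$27 billion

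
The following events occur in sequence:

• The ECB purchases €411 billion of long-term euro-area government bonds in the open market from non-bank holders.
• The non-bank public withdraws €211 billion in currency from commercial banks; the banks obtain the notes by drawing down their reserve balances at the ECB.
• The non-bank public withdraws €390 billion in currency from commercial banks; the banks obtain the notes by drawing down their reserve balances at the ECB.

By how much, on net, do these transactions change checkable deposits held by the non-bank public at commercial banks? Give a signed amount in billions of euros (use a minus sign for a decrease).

-€190 billion

Asset purchase (from non-banks) €411 billion: non-bank counterparties' bank balances rise → +€411B.
Currency withdrawal €211 billion: non-bank counterparties' bank balances fall → −€211B.
Currency withdrawal €390 billion: non-bank counterparties' bank balances fall → −€390B.
Net: 411 − 211 − 390 = -€190 billion.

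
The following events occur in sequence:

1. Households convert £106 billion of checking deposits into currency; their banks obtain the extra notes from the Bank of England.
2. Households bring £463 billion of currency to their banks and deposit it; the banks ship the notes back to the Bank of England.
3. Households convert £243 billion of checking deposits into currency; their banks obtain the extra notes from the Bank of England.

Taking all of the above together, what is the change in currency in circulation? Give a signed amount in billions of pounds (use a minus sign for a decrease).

-£114 billion

Bank of England balance sheet:
  Assets:      no change
  Liabilities: Bank reserves +£114B, Currency in circulation −£114B
Commercial banking system:
  Assets:      Reserves at CB +£114B
  Liabilities: Checkable deposits +£114B
So the change in currency in circulation is -£114 billion.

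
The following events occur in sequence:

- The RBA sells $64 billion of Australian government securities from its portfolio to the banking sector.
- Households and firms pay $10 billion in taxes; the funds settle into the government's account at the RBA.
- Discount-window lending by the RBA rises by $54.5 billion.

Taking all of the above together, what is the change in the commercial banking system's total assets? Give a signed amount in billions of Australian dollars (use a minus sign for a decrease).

OMO sale (to banks) $64 billion: just an asset swap on bank balance sheets → 0.
Government account inflow $10 billion: bank balance sheets shrink → −$10B.
Discount-window loan $54.5 billion: bank balance sheets expand → +$54.5B.
Net: 0 − 10 + 54.5 = +$44.5 billion.

+$44.5 billion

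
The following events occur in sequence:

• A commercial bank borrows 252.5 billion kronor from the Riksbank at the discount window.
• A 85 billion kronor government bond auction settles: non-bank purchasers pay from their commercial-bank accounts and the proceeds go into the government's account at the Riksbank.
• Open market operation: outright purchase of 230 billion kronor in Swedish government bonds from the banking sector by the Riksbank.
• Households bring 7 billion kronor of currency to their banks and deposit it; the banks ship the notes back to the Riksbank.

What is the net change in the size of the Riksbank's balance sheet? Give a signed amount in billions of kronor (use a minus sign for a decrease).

Riksbank balance sheet:
  Assets:      Securities +230B, Loans to banks +252.5B
  Liabilities: Bank reserves +404.5B, Currency in circulation −7B, Government deposits +85B
Commercial banking system:
  Assets:      Reserves at CB +404.5B, Securities −230B
  Liabilities: Checkable deposits −78B, Borrowings from CB +252.5B
Change in total Riksbank assets = +482.5 billion.

+482.5 billion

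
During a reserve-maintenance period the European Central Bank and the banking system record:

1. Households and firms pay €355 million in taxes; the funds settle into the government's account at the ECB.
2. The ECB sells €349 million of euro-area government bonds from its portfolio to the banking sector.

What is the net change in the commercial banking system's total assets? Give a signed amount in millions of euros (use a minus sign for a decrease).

-€355 million

ECB balance sheet:
  Assets:      Securities −€349M
  Liabilities: Bank reserves −€704M, Government deposits +€355M
Commercial banking system:
  Assets:      Reserves at CB −€704M, Securities +€349M
  Liabilities: Checkable deposits −€355M
Change in total bank assets = -€355 million.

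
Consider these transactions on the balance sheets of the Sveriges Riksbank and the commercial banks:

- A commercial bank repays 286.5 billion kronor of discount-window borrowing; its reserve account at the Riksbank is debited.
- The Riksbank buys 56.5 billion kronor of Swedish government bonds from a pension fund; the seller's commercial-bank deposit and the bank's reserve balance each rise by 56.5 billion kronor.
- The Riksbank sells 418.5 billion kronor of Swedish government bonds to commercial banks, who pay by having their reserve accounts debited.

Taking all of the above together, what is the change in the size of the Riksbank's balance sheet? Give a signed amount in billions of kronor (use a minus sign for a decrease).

Discount-window repayment 286.5 billion kronor: a Riksbank asset is shed → −286.5B.
Asset purchase (from non-banks) 56.5 billion kronor: a Riksbank asset is acquired → +56.5B.
OMO sale (to banks) 418.5 billion kronor: a Riksbank asset is shed → −418.5B.
Net: −286.5 + 56.5 − 418.5 = -648.5 billion.

-648.5 billion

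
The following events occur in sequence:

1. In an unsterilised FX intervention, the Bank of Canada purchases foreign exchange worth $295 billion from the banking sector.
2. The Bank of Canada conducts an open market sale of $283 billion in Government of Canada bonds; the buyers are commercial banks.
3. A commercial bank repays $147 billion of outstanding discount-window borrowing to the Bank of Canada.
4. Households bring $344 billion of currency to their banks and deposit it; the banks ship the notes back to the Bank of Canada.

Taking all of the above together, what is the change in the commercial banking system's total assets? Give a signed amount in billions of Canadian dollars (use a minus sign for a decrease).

Bank of Canada balance sheet:
  Assets:      Securities −$283B, Loans to banks −$147B, Foreign assets +$295B
  Liabilities: Bank reserves +$209B, Currency in circulation −$344B
Commercial banking system:
  Assets:      Reserves at CB +$209B, Securities +$283B, Foreign assets −$295B
  Liabilities: Checkable deposits +$344B, Borrowings from CB −$147B
Change in total bank assets = +$197 billion.

+$197 billion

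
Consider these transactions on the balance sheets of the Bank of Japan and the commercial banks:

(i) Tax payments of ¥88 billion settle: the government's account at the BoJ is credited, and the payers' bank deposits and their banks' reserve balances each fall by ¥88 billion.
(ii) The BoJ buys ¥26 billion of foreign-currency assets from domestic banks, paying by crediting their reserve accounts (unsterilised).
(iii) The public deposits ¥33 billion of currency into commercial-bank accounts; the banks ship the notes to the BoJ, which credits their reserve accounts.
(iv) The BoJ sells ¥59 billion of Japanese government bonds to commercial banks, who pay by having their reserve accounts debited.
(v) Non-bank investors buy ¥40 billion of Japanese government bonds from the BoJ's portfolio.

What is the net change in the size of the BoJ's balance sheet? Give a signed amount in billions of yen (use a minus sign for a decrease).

-¥73 billion

BoJ balance sheet:
  Assets:      Securities −¥99B, Foreign assets +¥26B
  Liabilities: Bank reserves −¥128B, Currency in circulation −¥33B, Government deposits +¥88B
Commercial banking system:
  Assets:      Reserves at CB −¥128B, Securities +¥59B, Foreign assets −¥26B
  Liabilities: Checkable deposits −¥95B
Change in total BoJ assets = -¥73 billion.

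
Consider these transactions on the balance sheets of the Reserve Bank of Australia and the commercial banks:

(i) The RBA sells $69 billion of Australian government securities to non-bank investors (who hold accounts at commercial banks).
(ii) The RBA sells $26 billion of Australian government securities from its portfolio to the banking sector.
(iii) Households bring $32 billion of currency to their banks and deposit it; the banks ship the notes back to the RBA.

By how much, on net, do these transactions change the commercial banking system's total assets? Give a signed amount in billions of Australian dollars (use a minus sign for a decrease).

Asset sale (to non-banks) $69 billion: bank balance sheets shrink → −$69B.
OMO sale (to banks) $26 billion: just an asset swap on bank balance sheets → 0.
Currency deposit $32 billion: bank balance sheets expand → +$32B.
Net: −69 + 0 + 32 = -$37 billion.

-$37 billion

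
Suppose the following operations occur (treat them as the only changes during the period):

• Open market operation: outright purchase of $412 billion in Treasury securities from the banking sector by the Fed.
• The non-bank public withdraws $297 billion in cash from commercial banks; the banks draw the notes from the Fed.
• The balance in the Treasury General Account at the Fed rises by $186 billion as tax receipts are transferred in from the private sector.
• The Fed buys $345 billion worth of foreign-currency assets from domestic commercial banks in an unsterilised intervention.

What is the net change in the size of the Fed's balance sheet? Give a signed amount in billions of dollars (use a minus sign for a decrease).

Fed balance sheet:
  Assets:      Securities +$412B, Foreign assets +$345B
  Liabilities: Bank reserves +$274B, Currency in circulation +$297B, Government deposits +$186B
Commercial banking system:
  Assets:      Reserves at CB +$274B, Securities −$412B, Foreign assets −$345B
  Liabilities: Checkable deposits −$483B
Change in total Fed assets = +$757 billion.

+$757 billion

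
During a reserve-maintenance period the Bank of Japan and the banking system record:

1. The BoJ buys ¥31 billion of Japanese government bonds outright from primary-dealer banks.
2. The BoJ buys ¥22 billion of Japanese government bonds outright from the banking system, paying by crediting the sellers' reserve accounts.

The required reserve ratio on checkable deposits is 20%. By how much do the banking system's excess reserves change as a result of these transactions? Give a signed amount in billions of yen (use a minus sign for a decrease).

+¥53 billion

OMO purchase (from banks) ¥31 billion: reserves +¥31B, deposits 0.
OMO purchase (from banks) ¥22 billion: reserves +¥22B, deposits 0.
Totals: Δreserves = +¥53B, Δdeposits = 0.
Δrequired reserves = 20% × 0 = 0.
Δexcess reserves = Δreserves − Δrequired = +¥53B − (0) = +¥53 billion.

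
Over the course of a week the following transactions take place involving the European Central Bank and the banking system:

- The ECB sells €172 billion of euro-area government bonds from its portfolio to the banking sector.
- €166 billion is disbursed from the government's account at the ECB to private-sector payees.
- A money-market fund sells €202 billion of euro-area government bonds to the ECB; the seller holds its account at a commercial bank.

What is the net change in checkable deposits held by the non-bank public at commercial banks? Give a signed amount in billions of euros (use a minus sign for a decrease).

+€368 billion

OMO sale (to banks) €172 billion: the counterparty is a bank, so public deposits are unchanged → 0.
Government spending €166 billion: non-bank counterparties' bank balances rise → +€166B.
Asset purchase (from non-banks) €202 billion: non-bank counterparties' bank balances rise → +€202B.
Net: 0 + 166 + 202 = +€368 billion.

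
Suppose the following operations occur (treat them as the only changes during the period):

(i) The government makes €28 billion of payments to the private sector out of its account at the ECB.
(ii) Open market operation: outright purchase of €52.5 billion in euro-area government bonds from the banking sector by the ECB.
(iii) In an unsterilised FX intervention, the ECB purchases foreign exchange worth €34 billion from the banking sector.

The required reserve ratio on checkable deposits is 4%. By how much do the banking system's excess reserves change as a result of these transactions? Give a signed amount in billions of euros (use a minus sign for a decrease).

Government spending €28 billion: reserves +€28B, deposits +€28B.
OMO purchase (from banks) €52.5 billion: reserves +€52.5B, deposits 0.
FX purchase €34 billion: reserves +€34B, deposits 0.
Totals: Δreserves = +€114.5B, Δdeposits = +€28B.
Δrequired reserves = 4% × +€28B = +€1.12B.
Δexcess reserves = Δreserves − Δrequired = +€114.5B − (+€1.12B) = +€113.38 billion.

+€113.38 billion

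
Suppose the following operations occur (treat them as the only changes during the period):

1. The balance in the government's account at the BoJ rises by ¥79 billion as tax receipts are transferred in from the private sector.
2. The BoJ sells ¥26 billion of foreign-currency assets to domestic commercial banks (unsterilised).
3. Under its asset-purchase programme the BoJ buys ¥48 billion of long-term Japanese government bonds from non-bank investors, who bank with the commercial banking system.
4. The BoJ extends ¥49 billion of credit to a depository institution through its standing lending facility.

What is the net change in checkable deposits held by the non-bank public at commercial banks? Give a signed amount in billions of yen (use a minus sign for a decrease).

-¥31 billion

BoJ balance sheet:
  Assets:      Securities +¥48B, Loans to banks +¥49B, Foreign assets −¥26B
  Liabilities: Bank reserves −¥8B, Government deposits +¥79B
Commercial banking system:
  Assets:      Reserves at CB −¥8B, Foreign assets +¥26B
  Liabilities: Checkable deposits −¥31B, Borrowings from CB +¥49B
So the change in checkable deposits held by the non-bank public at commercial banks is -¥31 billion.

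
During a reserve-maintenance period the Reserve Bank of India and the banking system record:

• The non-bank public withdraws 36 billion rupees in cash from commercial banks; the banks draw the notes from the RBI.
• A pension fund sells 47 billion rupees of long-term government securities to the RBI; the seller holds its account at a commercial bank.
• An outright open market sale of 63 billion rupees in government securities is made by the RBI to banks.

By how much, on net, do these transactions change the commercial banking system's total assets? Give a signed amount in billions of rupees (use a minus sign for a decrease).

+11 billion

Currency withdrawal 36 billion rupees: bank balance sheets shrink → −36B.
Asset purchase (from non-banks) 47 billion rupees: bank balance sheets expand → +47B.
OMO sale (to banks) 63 billion rupees: just an asset swap on bank balance sheets → 0.
Net: −36 + 47 + 0 = +11 billion.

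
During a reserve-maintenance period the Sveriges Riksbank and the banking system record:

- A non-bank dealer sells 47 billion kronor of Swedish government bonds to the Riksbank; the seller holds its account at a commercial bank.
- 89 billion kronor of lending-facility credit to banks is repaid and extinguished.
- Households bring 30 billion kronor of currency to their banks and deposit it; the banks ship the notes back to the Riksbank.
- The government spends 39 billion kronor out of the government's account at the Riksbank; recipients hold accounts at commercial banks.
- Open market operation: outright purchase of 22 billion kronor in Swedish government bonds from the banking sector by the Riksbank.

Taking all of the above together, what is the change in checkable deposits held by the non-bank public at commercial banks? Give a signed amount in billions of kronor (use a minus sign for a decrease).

+116 billion

Riksbank balance sheet:
  Assets:      Securities +69B, Loans to banks −89B
  Liabilities: Bank reserves +49B, Currency in circulation −30B, Government deposits −39B
Commercial banking system:
  Assets:      Reserves at CB +49B, Securities −22B
  Liabilities: Checkable deposits +116B, Borrowings from CB −89B
So the change in checkable deposits held by the non-bank public at commercial banks is +116 billion.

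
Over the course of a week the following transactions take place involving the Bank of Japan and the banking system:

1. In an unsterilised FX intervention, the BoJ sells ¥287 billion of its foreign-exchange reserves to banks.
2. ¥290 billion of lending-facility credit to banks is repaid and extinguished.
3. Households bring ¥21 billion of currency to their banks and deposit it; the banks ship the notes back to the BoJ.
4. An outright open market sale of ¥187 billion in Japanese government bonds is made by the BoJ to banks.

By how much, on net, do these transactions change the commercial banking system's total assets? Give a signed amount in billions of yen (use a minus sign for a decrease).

BoJ balance sheet:
  Assets:      Securities −¥187B, Loans to banks −¥290B, Foreign assets −¥287B
  Liabilities: Bank reserves −¥743B, Currency in circulation −¥21B
Commercial banking system:
  Assets:      Reserves at CB −¥743B, Securities +¥187B, Foreign assets +¥287B
  Liabilities: Checkable deposits +¥21B, Borrowings from CB −¥290B
Change in total bank assets = -¥269 billion.

-¥269 billion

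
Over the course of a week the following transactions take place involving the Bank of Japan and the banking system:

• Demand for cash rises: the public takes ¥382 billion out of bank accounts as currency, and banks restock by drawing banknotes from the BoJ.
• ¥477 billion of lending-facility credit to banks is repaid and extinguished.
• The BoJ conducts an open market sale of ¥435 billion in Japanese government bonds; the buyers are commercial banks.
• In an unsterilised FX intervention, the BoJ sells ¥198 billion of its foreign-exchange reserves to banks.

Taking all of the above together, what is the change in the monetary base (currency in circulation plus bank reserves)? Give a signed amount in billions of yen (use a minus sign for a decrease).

-¥1110 billion

Currency withdrawal ¥382 billion: just a shift between currency and reserves — both are base money → 0.
Discount-window repayment ¥477 billion: BoJ balance sheet contracts → −¥477B.
OMO sale (to banks) ¥435 billion: BoJ balance sheet contracts → −¥435B.
FX sale ¥198 billion: BoJ balance sheet contracts → −¥198B.
Net: 0 − 477 − 435 − 198 = -¥1110 billion.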